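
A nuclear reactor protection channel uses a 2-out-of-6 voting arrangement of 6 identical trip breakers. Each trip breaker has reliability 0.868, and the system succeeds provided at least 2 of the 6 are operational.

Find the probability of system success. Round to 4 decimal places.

0.9998

R = Σ_{i=2}^{6} C(6,i) p^i (1−p)^{6−i} with p = 0.868
C(6,2)·0.868^2·0.132^4 = 0.003431
C(6,3)·0.868^3·0.132^3 = 0.030082
C(6,4)·0.868^4·0.132^2 = 0.148360
C(6,5)·0.868^5·0.132^1 = 0.390233
C(6,6)·0.868^6·0.132^0 = 0.427679
Sum = 0.9998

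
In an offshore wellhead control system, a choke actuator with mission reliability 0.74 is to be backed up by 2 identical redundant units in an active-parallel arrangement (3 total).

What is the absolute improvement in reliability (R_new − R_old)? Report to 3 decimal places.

R_before = 0.74
R_after = 1 − (1 − 0.74)^3 = 0.982
ΔR = 0.982 − 0.74 = 0.242

0.242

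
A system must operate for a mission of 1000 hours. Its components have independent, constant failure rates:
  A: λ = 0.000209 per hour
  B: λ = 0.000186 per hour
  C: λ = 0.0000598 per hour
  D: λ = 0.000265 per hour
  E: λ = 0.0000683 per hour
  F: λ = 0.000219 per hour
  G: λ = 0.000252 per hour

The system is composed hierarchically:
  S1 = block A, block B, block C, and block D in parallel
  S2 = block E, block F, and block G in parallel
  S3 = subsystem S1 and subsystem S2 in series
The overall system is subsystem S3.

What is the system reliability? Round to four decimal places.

R(A) = exp(−0.000209 × 1000) = 0.811395
R(B) = exp(−0.000186 × 1000) = 0.830274
R(C) = exp(−0.0000598 × 1000) = 0.941953
R(D) = exp(−0.000265 × 1000) = 0.767206
R(E) = exp(−0.0000683 × 1000) = 0.933980
R(F) = exp(−0.000219 × 1000) = 0.803322
R(G) = exp(−0.000252 × 1000) = 0.777245
Parallel (A, B, C, and D): 1 − (1 − 0.811395)(1 − 0.830274)(1 − 0.941953)(1 − 0.767206) = 0.999567
Parallel (E, F, and G): 1 − (1 − 0.933980)(1 − 0.803322)(1 − 0.777245) = 0.997108
Series ([0.999567] and [0.997108]): 0.999567 × 0.997108 = 0.9967

0.9967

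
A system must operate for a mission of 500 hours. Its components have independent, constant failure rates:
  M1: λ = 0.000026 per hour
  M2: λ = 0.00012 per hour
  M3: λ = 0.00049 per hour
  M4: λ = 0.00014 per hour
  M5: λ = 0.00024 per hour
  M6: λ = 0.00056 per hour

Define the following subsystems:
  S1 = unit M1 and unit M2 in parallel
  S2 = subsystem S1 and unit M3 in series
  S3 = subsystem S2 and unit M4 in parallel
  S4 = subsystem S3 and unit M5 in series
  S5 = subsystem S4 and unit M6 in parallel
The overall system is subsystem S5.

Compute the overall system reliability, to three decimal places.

0.969

R(M1) = exp(−0.000026 × 500) = 0.98708
R(M2) = exp(−0.00012 × 500) = 0.94176
R(M3) = exp(−0.00049 × 500) = 0.78270
R(M4) = exp(−0.00014 × 500) = 0.93239
R(M5) = exp(−0.00024 × 500) = 0.88692
R(M6) = exp(−0.00056 × 500) = 0.75578
Parallel (M1 and M2): 1 − (1 − 0.98708)(1 − 0.94176) = 0.99925
Series ([0.99925] and M3): 0.99925 × 0.78270 = 0.78211
Parallel ([0.78211] and M4): 1 − (1 − 0.78211)(1 − 0.93239) = 0.98527
Series ([0.98527] and M5): 0.98527 × 0.88692 = 0.87386
Parallel ([0.87386] and M6): 1 − (1 − 0.87386)(1 − 0.75578) = 0.969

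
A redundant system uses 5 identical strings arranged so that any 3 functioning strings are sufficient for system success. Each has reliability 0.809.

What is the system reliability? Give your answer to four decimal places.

0.9488

R = Σ_{i=3}^{5} C(5,i) p^i (1−p)^{5−i} with p = 0.809
C(5,3)·0.809^3·0.191^2 = 0.193158
C(5,4)·0.809^4·0.191^1 = 0.409070
C(5,5)·0.809^5·0.191^0 = 0.346531
Sum = 0.9488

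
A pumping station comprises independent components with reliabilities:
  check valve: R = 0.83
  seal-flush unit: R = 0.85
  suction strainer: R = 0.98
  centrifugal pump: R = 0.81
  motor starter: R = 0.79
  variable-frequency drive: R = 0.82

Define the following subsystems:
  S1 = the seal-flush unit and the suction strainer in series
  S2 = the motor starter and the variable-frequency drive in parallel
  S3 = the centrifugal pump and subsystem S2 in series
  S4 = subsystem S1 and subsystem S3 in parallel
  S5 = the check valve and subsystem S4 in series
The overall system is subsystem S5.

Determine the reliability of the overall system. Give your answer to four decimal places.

Series (seal-flush unit and suction strainer): 0.850000 × 0.980000 = 0.833000
Parallel (motor starter and variable-frequency drive): 1 − (1 − 0.790000)(1 − 0.820000) = 0.962200
Series (centrifugal pump and [0.962200]): 0.810000 × 0.962200 = 0.779382
Parallel ([0.833000] and [0.779382]): 1 − (1 − 0.833000)(1 − 0.779382) = 0.963157
Series (check valve and [0.963157]): 0.830000 × 0.963157 = 0.7994

0.7994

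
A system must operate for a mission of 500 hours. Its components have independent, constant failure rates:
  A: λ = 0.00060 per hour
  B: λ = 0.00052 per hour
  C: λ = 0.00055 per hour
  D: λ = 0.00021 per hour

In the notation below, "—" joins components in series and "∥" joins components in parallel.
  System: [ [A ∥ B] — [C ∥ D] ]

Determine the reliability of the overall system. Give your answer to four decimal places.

R(A) = exp(−0.00060 × 500) = 0.740818
R(B) = exp(−0.00052 × 500) = 0.771052
R(C) = exp(−0.00055 × 500) = 0.759572
R(D) = exp(−0.00021 × 500) = 0.900325
Parallel (A and B): 1 − (1 − 0.740818)(1 − 0.771052) = 0.940661
Parallel (C and D): 1 − (1 − 0.759572)(1 − 0.900325) = 0.976035
Series ([0.940661] and [0.976035]): 0.940661 × 0.976035 = 0.9181

0.9181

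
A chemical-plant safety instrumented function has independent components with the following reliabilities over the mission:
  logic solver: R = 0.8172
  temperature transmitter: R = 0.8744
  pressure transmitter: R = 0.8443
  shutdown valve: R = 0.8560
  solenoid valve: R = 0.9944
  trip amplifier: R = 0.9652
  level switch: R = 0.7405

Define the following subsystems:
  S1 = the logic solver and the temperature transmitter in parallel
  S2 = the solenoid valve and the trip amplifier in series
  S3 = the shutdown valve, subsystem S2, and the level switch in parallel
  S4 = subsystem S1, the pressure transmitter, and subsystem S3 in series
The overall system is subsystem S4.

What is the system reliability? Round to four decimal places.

0.8237

Parallel (logic solver and temperature transmitter): 1 − (1 − 0.817200)(1 − 0.874400) = 0.977040
Series (solenoid valve and trip amplifier): 0.994400 × 0.965200 = 0.959795
Parallel (shutdown valve, [0.959795], and level switch): 1 − (1 − 0.856000)(1 − 0.959795)(1 − 0.740500) = 0.998498
Series ([0.977040], pressure transmitter, and [0.998498]): 0.977040 × 0.844300 × 0.998498 = 0.8237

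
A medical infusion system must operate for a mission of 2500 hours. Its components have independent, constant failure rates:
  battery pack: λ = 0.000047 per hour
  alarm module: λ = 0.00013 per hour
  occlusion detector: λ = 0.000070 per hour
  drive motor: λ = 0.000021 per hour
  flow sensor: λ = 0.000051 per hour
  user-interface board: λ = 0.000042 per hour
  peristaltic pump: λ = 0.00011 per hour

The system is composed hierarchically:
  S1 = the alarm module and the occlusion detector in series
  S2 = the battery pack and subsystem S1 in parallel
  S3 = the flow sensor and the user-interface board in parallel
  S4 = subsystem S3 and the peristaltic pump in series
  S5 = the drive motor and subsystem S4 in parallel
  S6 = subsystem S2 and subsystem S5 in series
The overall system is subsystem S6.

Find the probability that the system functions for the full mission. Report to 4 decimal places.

0.9442

R(battery pack) = exp(−0.000047 × 2500) = 0.889141
R(alarm module) = exp(−0.00013 × 2500) = 0.722527
R(occlusion detector) = exp(−0.000070 × 2500) = 0.839457
R(drive motor) = exp(−0.000021 × 2500) = 0.948854
R(flow sensor) = exp(−0.000051 × 2500) = 0.880293
R(user-interface board) = exp(−0.000042 × 2500) = 0.900325
R(peristaltic pump) = exp(−0.00011 × 2500) = 0.759572
Series (alarm module and occlusion detector): 0.722527 × 0.839457 = 0.606530
Parallel (battery pack and [0.606530]): 1 − (1 − 0.889141)(1 − 0.606530) = 0.956380
Parallel (flow sensor and user-interface board): 1 − (1 − 0.880293)(1 − 0.900325) = 0.988068
Series ([0.988068] and peristaltic pump): 0.988068 × 0.759572 = 0.750509
Parallel (drive motor and [0.750509]): 1 − (1 − 0.948854)(1 − 0.750509) = 0.987240
Series ([0.956380] and [0.987240]): 0.956380 × 0.987240 = 0.9442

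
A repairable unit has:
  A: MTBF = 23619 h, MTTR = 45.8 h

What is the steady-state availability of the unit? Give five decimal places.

A(A) = MTBF/(MTBF+MTTR) = 23619/(23619+45.8) = 0.99806

0.99806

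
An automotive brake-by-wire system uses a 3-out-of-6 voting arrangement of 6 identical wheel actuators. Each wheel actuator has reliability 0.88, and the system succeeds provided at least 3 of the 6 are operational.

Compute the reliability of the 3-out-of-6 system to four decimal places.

R = Σ_{i=3}^{6} C(6,i) p^i (1−p)^{6−i} with p = 0.88
C(6,3)·0.88^3·0.12^3 = 0.023552
C(6,4)·0.88^4·0.12^2 = 0.129534
C(6,5)·0.88^5·0.12^1 = 0.379967
C(6,6)·0.88^6·0.12^0 = 0.464404
Sum = 0.9975

0.9975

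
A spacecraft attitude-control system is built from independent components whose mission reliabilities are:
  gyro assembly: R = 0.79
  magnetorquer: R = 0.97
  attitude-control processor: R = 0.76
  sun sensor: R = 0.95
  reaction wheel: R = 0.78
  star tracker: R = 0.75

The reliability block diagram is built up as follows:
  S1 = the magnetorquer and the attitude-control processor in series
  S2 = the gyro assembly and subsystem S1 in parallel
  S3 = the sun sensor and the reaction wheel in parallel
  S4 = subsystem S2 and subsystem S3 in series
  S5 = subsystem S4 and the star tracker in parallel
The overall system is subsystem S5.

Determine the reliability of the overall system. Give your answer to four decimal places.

0.9836

Series (magnetorquer and attitude-control processor): 0.970000 × 0.760000 = 0.737200
Parallel (gyro assembly and [0.737200]): 1 − (1 − 0.790000)(1 − 0.737200) = 0.944812
Parallel (sun sensor and reaction wheel): 1 − (1 − 0.950000)(1 − 0.780000) = 0.989000
Series ([0.944812] and [0.989000]): 0.944812 × 0.989000 = 0.934419
Parallel ([0.934419] and star tracker): 1 − (1 − 0.934419)(1 − 0.750000) = 0.9836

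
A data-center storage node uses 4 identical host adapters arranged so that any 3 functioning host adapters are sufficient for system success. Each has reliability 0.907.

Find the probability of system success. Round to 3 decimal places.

0.954

R = Σ_{i=3}^{4} C(4,i) p^i (1−p)^{4−i} with p = 0.907
C(4,3)·0.907^3·0.093^1 = 0.27757
C(4,4)·0.907^4·0.093^0 = 0.67675
Sum = 0.954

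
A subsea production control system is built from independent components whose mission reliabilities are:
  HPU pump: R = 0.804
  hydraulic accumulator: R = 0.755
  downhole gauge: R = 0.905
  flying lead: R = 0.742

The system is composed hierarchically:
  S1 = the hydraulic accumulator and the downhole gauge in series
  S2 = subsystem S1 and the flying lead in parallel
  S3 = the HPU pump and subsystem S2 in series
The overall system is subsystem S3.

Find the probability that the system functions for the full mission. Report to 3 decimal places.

Series (hydraulic accumulator and downhole gauge): 0.75500 × 0.90500 = 0.68328
Parallel ([0.68328] and flying lead): 1 − (1 − 0.68328)(1 − 0.74200) = 0.91829
Series (HPU pump and [0.91829]): 0.80400 × 0.91829 = 0.738

0.738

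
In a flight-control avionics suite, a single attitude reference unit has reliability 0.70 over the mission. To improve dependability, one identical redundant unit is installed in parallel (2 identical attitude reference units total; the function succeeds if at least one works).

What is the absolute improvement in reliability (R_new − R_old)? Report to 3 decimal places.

0.210

R_before = 0.70
R_after = 1 − (1 − 0.70)^2 = 0.910
ΔR = 0.910 − 0.70 = 0.210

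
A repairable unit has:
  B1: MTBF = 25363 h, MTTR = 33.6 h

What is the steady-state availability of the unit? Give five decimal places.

A(B1) = MTBF/(MTBF+MTTR) = 25363/(25363+33.6) = 0.99868

0.99868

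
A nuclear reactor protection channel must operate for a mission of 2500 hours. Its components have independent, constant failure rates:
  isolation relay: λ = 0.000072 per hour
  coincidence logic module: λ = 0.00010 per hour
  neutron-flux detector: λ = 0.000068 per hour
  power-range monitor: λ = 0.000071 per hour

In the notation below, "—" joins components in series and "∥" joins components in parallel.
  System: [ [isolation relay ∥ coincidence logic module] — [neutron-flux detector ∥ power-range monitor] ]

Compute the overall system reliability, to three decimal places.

R(isolation relay) = exp(−0.000072 × 2500) = 0.83527
R(coincidence logic module) = exp(−0.00010 × 2500) = 0.77880
R(neutron-flux detector) = exp(−0.000068 × 2500) = 0.84366
R(power-range monitor) = exp(−0.000071 × 2500) = 0.83736
Parallel (isolation relay and coincidence logic module): 1 − (1 − 0.83527)(1 − 0.77880) = 0.96356
Parallel (neutron-flux detector and power-range monitor): 1 − (1 − 0.84366)(1 − 0.83736) = 0.97457
Series ([0.96356] and [0.97457]): 0.96356 × 0.97457 = 0.939

0.939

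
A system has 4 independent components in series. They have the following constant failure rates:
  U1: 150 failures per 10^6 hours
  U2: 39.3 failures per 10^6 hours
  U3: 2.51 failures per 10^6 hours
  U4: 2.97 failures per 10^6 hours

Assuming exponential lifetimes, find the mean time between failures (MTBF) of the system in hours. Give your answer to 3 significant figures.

Series of exponential components: λ_sys = Σ λ_i
λ_sys = 0.000150 + 0.0000393 + 0.00000251 + 0.00000297 = 1.9478e-04 /h
MTBF = 1 / λ_sys = 5130 h

5130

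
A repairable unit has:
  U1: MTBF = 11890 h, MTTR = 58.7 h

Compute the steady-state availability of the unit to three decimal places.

A(U1) = MTBF/(MTBF+MTTR) = 11890/(11890+58.7) = 0.995

0.995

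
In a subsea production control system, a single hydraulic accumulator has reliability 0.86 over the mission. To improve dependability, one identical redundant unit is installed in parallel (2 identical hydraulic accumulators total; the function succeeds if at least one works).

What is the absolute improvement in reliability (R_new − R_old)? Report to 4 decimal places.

0.1204

R_before = 0.86
R_after = 1 − (1 − 0.86)^2 = 0.9804
ΔR = 0.9804 − 0.86 = 0.1204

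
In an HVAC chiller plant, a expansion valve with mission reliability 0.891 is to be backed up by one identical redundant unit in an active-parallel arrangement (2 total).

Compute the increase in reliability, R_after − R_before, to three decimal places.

0.097

R_before = 0.891
R_after = 1 − (1 − 0.891)^2 = 0.988
ΔR = 0.988 − 0.891 = 0.097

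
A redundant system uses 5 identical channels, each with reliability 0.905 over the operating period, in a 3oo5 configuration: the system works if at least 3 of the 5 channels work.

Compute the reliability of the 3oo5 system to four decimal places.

R = Σ_{i=3}^{5} C(5,i) p^i (1−p)^{5−i} with p = 0.905
C(5,3)·0.905^3·0.095^2 = 0.066895
C(5,4)·0.905^4·0.095^1 = 0.318631
C(5,5)·0.905^5·0.095^0 = 0.607076
Sum = 0.9926

0.9926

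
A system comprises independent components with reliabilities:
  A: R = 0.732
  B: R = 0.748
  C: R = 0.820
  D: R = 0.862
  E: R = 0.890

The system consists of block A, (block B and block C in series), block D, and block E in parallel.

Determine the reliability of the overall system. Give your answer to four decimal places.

0.9984

Series (B and C): 0.748000 × 0.820000 = 0.613360
Parallel (A, [0.613360], D, and E): 1 − (1 − 0.732000)(1 − 0.613360)(1 − 0.862000)(1 − 0.890000) = 0.9984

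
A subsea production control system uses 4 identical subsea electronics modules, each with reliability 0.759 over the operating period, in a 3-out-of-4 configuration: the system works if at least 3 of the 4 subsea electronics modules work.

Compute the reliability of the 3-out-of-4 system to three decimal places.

R = Σ_{i=3}^{4} C(4,i) p^i (1−p)^{4−i} with p = 0.759
C(4,3)·0.759^3·0.241^1 = 0.42150
C(4,4)·0.759^4·0.241^0 = 0.33187
Sum = 0.753

0.753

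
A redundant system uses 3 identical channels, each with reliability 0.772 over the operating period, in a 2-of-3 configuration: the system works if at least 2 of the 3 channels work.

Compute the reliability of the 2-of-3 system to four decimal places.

0.8678

R = Σ_{i=2}^{3} C(3,i) p^i (1−p)^{3−i} with p = 0.772
C(3,2)·0.772^2·0.228^1 = 0.407653
C(3,3)·0.772^3·0.228^0 = 0.460100
Sum = 0.8678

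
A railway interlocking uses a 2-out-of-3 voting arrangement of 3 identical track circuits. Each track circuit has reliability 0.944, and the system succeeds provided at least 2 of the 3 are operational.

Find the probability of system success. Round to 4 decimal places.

R = Σ_{i=2}^{3} C(3,i) p^i (1−p)^{3−i} with p = 0.944
C(3,2)·0.944^2·0.056^1 = 0.149711
C(3,3)·0.944^3·0.056^0 = 0.841232
Sum = 0.9909

0.9909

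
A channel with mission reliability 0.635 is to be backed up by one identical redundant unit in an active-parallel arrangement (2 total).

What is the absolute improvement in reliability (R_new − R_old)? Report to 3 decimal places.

R_before = 0.635
R_after = 1 − (1 − 0.635)^2 = 0.867
ΔR = 0.867 − 0.635 = 0.232

0.232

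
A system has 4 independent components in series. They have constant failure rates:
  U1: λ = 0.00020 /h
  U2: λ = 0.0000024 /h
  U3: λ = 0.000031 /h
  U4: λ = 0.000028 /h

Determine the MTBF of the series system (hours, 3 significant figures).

3830

Series of exponential components: λ_sys = Σ λ_i
λ_sys = 0.00020 + 0.0000024 + 0.000031 + 0.000028 = 2.6140e-04 /h
MTBF = 1 / λ_sys = 3830 h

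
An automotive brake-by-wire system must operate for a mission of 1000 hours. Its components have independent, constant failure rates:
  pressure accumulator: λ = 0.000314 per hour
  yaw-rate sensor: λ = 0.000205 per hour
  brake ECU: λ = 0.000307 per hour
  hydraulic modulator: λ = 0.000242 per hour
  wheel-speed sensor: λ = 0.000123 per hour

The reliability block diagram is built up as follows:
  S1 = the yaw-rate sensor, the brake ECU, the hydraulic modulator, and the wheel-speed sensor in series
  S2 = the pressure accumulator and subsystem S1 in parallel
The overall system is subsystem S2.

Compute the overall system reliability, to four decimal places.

0.8426

R(pressure accumulator) = exp(−0.000314 × 1000) = 0.730519
R(yaw-rate sensor) = exp(−0.000205 × 1000) = 0.814647
R(brake ECU) = exp(−0.000307 × 1000) = 0.735651
R(hydraulic modulator) = exp(−0.000242 × 1000) = 0.785056
R(wheel-speed sensor) = exp(−0.000123 × 1000) = 0.884264
Series (yaw-rate sensor, brake ECU, hydraulic modulator, and wheel-speed sensor): 0.814647 × 0.735651 × 0.785056 × 0.884264 = 0.416029
Parallel (pressure accumulator and [0.416029]): 1 − (1 − 0.730519)(1 − 0.416029) = 0.8426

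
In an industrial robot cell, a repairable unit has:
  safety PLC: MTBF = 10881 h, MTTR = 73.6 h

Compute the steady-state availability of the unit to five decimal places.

A(safety PLC) = MTBF/(MTBF+MTTR) = 10881/(10881+73.6) = 0.99328

0.99328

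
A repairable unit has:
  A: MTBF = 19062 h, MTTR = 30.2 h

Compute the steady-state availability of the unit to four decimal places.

0.9984

A(A) = MTBF/(MTBF+MTTR) = 19062/(19062+30.2) = 0.9984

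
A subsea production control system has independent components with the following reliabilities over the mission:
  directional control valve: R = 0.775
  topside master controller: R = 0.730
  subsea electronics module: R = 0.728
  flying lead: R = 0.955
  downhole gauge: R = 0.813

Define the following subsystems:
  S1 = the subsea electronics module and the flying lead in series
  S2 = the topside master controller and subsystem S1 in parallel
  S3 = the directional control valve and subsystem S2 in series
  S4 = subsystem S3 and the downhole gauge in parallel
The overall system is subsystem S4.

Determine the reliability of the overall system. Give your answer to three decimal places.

Series (subsea electronics module and flying lead): 0.72800 × 0.95500 = 0.69524
Parallel (topside master controller and [0.69524]): 1 − (1 − 0.73000)(1 − 0.69524) = 0.91771
Series (directional control valve and [0.91771]): 0.77500 × 0.91771 = 0.71123
Parallel ([0.71123] and downhole gauge): 1 − (1 − 0.71123)(1 − 0.81300) = 0.946

0.946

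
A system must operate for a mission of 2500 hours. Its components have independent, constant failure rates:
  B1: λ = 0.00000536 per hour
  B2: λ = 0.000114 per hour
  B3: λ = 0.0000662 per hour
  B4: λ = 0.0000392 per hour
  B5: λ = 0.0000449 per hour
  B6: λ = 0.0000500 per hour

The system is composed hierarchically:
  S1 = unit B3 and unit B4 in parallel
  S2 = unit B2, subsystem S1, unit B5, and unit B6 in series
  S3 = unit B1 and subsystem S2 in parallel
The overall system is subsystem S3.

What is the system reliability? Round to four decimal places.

R(B1) = exp(−0.00000536 × 2500) = 0.986689
R(B2) = exp(−0.000114 × 2500) = 0.752014
R(B3) = exp(−0.0000662 × 2500) = 0.847470
R(B4) = exp(−0.0000392 × 2500) = 0.906649
R(B5) = exp(−0.0000449 × 2500) = 0.893821
R(B6) = exp(−0.0000500 × 2500) = 0.882497
Parallel (B3 and B4): 1 − (1 − 0.847470)(1 − 0.906649) = 0.985761
Series (B2, [0.985761], B5, and B6): 0.752014 × 0.985761 × 0.893821 × 0.882497 = 0.584738
Parallel (B1 and [0.584738]): 1 − (1 − 0.986689)(1 − 0.584738) = 0.9945

0.9945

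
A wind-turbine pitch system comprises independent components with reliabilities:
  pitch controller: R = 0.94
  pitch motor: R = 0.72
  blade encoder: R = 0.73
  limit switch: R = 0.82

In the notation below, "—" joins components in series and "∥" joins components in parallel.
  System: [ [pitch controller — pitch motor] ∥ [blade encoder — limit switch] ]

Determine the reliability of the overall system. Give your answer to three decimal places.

0.870

Series (pitch controller and pitch motor): 0.94000 × 0.72000 = 0.67680
Series (blade encoder and limit switch): 0.73000 × 0.82000 = 0.59860
Parallel ([0.67680] and [0.59860]): 1 − (1 − 0.67680)(1 − 0.59860) = 0.870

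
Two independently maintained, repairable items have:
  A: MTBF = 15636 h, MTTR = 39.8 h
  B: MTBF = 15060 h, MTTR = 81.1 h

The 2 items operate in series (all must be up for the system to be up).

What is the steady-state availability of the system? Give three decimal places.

A(A) = MTBF/(MTBF+MTTR) = 15636/(15636+39.8) = 0.997461
A(B) = MTBF/(MTBF+MTTR) = 15060/(15060+81.1) = 0.994644
Series availability: 0.997461 × 0.994644 = 0.992

0.992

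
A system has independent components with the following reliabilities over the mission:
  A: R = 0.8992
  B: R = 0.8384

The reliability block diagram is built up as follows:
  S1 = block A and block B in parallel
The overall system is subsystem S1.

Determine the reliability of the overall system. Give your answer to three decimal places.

Parallel (A and B): 1 − (1 − 0.89920)(1 − 0.83840) = 0.984

0.984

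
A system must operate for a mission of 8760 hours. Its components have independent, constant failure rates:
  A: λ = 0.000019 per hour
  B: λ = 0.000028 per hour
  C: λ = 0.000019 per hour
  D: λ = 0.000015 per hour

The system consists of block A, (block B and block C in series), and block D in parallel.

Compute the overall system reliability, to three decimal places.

R(A) = exp(−0.000019 × 8760) = 0.84667
R(B) = exp(−0.000028 × 8760) = 0.78249
R(C) = exp(−0.000019 × 8760) = 0.84667
R(D) = exp(−0.000015 × 8760) = 0.87687
Series (B and C): 0.78249 × 0.84667 = 0.66251
Parallel (A, [0.66251], and D): 1 − (1 − 0.84667)(1 − 0.66251)(1 − 0.87687) = 0.994

0.994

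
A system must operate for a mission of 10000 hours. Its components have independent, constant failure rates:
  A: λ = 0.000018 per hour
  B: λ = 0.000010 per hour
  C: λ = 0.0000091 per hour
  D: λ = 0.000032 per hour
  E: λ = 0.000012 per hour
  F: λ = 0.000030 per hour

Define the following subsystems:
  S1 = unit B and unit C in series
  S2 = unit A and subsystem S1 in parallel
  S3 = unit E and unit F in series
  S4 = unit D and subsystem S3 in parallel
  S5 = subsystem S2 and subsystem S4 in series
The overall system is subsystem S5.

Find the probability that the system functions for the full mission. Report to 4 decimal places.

0.8801

R(A) = exp(−0.000018 × 10000) = 0.835270
R(B) = exp(−0.000010 × 10000) = 0.904837
R(C) = exp(−0.0000091 × 10000) = 0.913018
R(D) = exp(−0.000032 × 10000) = 0.726149
R(E) = exp(−0.000012 × 10000) = 0.886920
R(F) = exp(−0.000030 × 10000) = 0.740818
Series (B and C): 0.904837 × 0.913018 = 0.826132
Parallel (A and [0.826132]): 1 − (1 − 0.835270)(1 − 0.826132) = 0.971359
Series (E and F): 0.886920 × 0.740818 = 0.657046
Parallel (D and [0.657046]): 1 − (1 − 0.726149)(1 − 0.657046) = 0.906082
Series ([0.971359] and [0.906082]): 0.971359 × 0.906082 = 0.8801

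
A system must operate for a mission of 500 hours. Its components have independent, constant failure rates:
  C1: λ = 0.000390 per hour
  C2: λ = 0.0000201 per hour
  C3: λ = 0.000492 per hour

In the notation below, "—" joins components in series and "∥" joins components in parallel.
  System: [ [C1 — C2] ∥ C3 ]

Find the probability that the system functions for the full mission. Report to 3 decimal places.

R(C1) = exp(−0.000390 × 500) = 0.82283
R(C2) = exp(−0.0000201 × 500) = 0.99000
R(C3) = exp(−0.000492 × 500) = 0.78192
Series (C1 and C2): 0.82283 × 0.99000 = 0.81460
Parallel ([0.81460] and C3): 1 − (1 − 0.81460)(1 − 0.78192) = 0.960

0.960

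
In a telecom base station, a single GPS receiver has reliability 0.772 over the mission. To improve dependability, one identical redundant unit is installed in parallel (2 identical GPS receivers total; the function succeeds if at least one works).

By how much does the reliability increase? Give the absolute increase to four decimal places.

R_before = 0.772
R_after = 1 − (1 − 0.772)^2 = 0.9480
ΔR = 0.9480 − 0.772 = 0.1760

0.1760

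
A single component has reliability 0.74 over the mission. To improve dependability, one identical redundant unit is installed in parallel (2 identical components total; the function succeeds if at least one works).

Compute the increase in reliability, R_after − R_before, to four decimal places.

0.1924

R_before = 0.74
R_after = 1 − (1 − 0.74)^2 = 0.9324
ΔR = 0.9324 − 0.74 = 0.1924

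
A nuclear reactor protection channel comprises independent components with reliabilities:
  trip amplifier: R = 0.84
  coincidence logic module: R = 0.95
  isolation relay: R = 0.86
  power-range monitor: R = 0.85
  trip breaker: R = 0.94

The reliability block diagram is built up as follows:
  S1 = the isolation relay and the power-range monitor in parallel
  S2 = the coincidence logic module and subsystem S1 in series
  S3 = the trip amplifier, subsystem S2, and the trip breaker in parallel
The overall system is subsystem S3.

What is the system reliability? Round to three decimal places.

0.999

Parallel (isolation relay and power-range monitor): 1 − (1 − 0.86000)(1 − 0.85000) = 0.97900
Series (coincidence logic module and [0.97900]): 0.95000 × 0.97900 = 0.93005
Parallel (trip amplifier, [0.93005], and trip breaker): 1 − (1 − 0.84000)(1 − 0.93005)(1 − 0.94000) = 0.999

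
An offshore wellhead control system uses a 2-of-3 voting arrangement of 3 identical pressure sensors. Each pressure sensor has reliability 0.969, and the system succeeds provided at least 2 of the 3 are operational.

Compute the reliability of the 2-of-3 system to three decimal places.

0.997

R = Σ_{i=2}^{3} C(3,i) p^i (1−p)^{3−i} with p = 0.969
C(3,2)·0.969^2·0.031^1 = 0.08732
C(3,3)·0.969^3·0.031^0 = 0.90985
Sum = 0.997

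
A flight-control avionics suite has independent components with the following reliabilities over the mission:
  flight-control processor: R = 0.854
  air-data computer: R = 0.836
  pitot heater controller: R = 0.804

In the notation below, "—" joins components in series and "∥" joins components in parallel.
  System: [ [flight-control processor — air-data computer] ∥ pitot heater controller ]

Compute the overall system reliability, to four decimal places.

0.9439

Series (flight-control processor and air-data computer): 0.854000 × 0.836000 = 0.713944
Parallel ([0.713944] and pitot heater controller): 1 − (1 − 0.713944)(1 − 0.804000) = 0.9439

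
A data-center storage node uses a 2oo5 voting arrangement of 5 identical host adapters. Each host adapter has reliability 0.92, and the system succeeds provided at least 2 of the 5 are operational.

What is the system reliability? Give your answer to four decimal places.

R = Σ_{i=2}^{5} C(5,i) p^i (1−p)^{5−i} with p = 0.92
C(5,2)·0.92^2·0.08^3 = 0.004334
C(5,3)·0.92^3·0.08^2 = 0.049836
C(5,4)·0.92^4·0.08^1 = 0.286557
C(5,5)·0.92^5·0.08^0 = 0.659082
Sum = 0.9998

0.9998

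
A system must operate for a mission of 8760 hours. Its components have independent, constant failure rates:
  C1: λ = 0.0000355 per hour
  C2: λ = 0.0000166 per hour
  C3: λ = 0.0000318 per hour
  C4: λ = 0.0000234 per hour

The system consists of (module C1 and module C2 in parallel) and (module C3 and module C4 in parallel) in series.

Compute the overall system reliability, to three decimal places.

R(C1) = exp(−0.0000355 × 8760) = 0.73273
R(C2) = exp(−0.0000166 × 8760) = 0.86466
R(C3) = exp(−0.0000318 × 8760) = 0.75687
R(C4) = exp(−0.0000234 × 8760) = 0.81466
Parallel (C1 and C2): 1 − (1 − 0.73273)(1 − 0.86466) = 0.96383
Parallel (C3 and C4): 1 − (1 − 0.75687)(1 − 0.81466) = 0.95494
Series ([0.96383] and [0.95494]): 0.96383 × 0.95494 = 0.920

0.920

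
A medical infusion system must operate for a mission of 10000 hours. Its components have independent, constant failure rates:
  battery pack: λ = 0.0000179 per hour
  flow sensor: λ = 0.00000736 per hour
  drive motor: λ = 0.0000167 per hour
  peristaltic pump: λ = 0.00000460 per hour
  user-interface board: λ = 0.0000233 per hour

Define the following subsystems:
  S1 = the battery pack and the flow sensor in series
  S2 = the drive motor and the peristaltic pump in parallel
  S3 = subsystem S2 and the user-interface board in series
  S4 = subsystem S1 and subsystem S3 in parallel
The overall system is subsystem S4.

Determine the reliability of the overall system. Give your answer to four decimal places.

0.9524

R(battery pack) = exp(−0.0000179 × 10000) = 0.836106
R(flow sensor) = exp(−0.00000736 × 10000) = 0.929043
R(drive motor) = exp(−0.0000167 × 10000) = 0.846200
R(peristaltic pump) = exp(−0.00000460 × 10000) = 0.955042
R(user-interface board) = exp(−0.0000233 × 10000) = 0.792154
Series (battery pack and flow sensor): 0.836106 × 0.929043 = 0.776778
Parallel (drive motor and peristaltic pump): 1 − (1 − 0.846200)(1 − 0.955042) = 0.993085
Series ([0.993085] and user-interface board): 0.993085 × 0.792154 = 0.786676
Parallel ([0.776778] and [0.786676]): 1 − (1 − 0.776778)(1 − 0.786676) = 0.9524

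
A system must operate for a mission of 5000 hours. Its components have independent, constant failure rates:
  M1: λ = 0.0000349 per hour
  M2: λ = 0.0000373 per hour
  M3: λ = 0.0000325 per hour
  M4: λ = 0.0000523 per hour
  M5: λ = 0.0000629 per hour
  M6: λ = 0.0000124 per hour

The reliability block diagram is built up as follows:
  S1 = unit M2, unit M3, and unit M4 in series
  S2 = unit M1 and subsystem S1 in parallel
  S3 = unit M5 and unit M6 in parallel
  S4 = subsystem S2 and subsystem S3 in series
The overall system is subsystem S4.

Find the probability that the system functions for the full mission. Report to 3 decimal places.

0.912

R(M1) = exp(−0.0000349 × 5000) = 0.83988
R(M2) = exp(−0.0000373 × 5000) = 0.82986
R(M3) = exp(−0.0000325 × 5000) = 0.85002
R(M4) = exp(−0.0000523 × 5000) = 0.76990
R(M5) = exp(−0.0000629 × 5000) = 0.73015
R(M6) = exp(−0.0000124 × 5000) = 0.93988
Series (M2, M3, and M4): 0.82986 × 0.85002 × 0.76990 = 0.54309
Parallel (M1 and [0.54309]): 1 − (1 − 0.83988)(1 − 0.54309) = 0.92684
Parallel (M5 and M6): 1 − (1 − 0.73015)(1 − 0.93988) = 0.98378
Series ([0.92684] and [0.98378]): 0.92684 × 0.98378 = 0.912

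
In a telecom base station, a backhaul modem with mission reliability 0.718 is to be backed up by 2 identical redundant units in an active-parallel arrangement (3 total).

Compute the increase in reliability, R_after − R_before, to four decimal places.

R_before = 0.718
R_after = 1 − (1 − 0.718)^3 = 0.9776
ΔR = 0.9776 − 0.718 = 0.2596

0.2596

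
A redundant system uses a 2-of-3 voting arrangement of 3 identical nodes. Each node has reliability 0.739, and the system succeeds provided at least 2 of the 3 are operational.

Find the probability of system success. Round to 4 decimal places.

R = Σ_{i=2}^{3} C(3,i) p^i (1−p)^{3−i} with p = 0.739
C(3,2)·0.739^2·0.261^1 = 0.427613
C(3,3)·0.739^3·0.261^0 = 0.403583
Sum = 0.8312

0.8312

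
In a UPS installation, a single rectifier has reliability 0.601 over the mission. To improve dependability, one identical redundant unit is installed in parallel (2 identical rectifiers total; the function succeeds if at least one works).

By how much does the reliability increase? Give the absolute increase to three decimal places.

0.240

R_before = 0.601
R_after = 1 − (1 − 0.601)^2 = 0.841
ΔR = 0.841 − 0.601 = 0.240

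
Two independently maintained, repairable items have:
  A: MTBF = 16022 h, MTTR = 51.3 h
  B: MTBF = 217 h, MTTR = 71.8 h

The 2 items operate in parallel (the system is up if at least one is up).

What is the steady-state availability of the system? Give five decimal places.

A(A) = MTBF/(MTBF+MTTR) = 16022/(16022+51.3) = 0.996808
A(B) = MTBF/(MTBF+MTTR) = 217/(217+71.8) = 0.751385
Parallel availability: 1 − (1 − 0.996808)(1 − 0.751385) = 0.99921

0.99921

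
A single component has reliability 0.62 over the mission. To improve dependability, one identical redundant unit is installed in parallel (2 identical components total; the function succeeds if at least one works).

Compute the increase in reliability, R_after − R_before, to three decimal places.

R_before = 0.62
R_after = 1 − (1 − 0.62)^2 = 0.856
ΔR = 0.856 − 0.62 = 0.236

0.236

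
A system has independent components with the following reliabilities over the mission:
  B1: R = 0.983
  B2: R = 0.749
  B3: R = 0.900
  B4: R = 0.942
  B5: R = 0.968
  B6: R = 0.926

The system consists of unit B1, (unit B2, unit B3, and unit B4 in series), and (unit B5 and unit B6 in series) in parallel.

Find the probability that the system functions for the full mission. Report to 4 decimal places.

0.9994

Series (B2, B3, and B4): 0.749000 × 0.900000 × 0.942000 = 0.635002
Series (B5 and B6): 0.968000 × 0.926000 = 0.896368
Parallel (B1, [0.635002], and [0.896368]): 1 − (1 − 0.983000)(1 − 0.635002)(1 − 0.896368) = 0.9994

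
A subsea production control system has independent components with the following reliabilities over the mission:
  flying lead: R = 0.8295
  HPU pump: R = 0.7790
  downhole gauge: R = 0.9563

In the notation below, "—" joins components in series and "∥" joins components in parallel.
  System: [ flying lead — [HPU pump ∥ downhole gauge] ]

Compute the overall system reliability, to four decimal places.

0.8215

Parallel (HPU pump and downhole gauge): 1 − (1 − 0.779000)(1 − 0.956300) = 0.990342
Series (flying lead and [0.990342]): 0.829500 × 0.990342 = 0.8215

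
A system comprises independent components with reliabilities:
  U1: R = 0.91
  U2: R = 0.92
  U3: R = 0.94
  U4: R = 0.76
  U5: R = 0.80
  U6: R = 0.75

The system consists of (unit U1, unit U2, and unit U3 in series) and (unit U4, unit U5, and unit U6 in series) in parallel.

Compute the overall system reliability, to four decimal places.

Series (U1, U2, and U3): 0.910000 × 0.920000 × 0.940000 = 0.786968
Series (U4, U5, and U6): 0.760000 × 0.800000 × 0.750000 = 0.456000
Parallel ([0.786968] and [0.456000]): 1 − (1 − 0.786968)(1 − 0.456000) = 0.8841

0.8841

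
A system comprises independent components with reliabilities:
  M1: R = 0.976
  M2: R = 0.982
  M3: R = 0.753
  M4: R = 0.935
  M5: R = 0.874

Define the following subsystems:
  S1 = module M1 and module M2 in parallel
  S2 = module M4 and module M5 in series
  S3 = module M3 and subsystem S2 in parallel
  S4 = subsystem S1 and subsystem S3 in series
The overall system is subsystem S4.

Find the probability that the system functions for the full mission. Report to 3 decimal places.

Parallel (M1 and M2): 1 − (1 − 0.97600)(1 − 0.98200) = 0.99957
Series (M4 and M5): 0.93500 × 0.87400 = 0.81719
Parallel (M3 and [0.81719]): 1 − (1 − 0.75300)(1 − 0.81719) = 0.95485
Series ([0.99957] and [0.95485]): 0.99957 × 0.95485 = 0.954

0.954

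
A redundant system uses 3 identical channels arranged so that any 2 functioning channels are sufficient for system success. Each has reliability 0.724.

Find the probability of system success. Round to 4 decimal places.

R = Σ_{i=2}^{3} C(3,i) p^i (1−p)^{3−i} with p = 0.724
C(3,2)·0.724^2·0.276^1 = 0.434018
C(3,3)·0.724^3·0.276^0 = 0.379503
Sum = 0.8135

0.8135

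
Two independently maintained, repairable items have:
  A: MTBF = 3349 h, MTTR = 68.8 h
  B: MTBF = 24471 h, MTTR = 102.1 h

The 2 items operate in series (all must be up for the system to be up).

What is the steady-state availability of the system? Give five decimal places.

0.97580

A(A) = MTBF/(MTBF+MTTR) = 3349/(3349+68.8) = 0.979870
A(B) = MTBF/(MTBF+MTTR) = 24471/(24471+102.1) = 0.995845
Series availability: 0.979870 × 0.995845 = 0.97580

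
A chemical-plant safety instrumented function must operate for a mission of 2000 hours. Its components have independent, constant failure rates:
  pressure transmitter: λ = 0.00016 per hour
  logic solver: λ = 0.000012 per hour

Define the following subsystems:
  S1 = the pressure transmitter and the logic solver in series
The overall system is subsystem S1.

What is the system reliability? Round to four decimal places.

R(pressure transmitter) = exp(−0.00016 × 2000) = 0.726149
R(logic solver) = exp(−0.000012 × 2000) = 0.976286
Series (pressure transmitter and logic solver): 0.726149 × 0.976286 = 0.7089

0.7089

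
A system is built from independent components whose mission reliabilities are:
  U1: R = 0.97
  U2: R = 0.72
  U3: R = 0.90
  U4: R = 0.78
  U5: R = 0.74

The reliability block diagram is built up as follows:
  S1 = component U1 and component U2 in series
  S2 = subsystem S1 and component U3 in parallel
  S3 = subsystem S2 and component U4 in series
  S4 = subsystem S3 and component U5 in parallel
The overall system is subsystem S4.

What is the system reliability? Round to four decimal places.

Series (U1 and U2): 0.970000 × 0.720000 = 0.698400
Parallel ([0.698400] and U3): 1 − (1 − 0.698400)(1 − 0.900000) = 0.969840
Series ([0.969840] and U4): 0.969840 × 0.780000 = 0.756475
Parallel ([0.756475] and U5): 1 − (1 − 0.756475)(1 − 0.740000) = 0.9367

0.9367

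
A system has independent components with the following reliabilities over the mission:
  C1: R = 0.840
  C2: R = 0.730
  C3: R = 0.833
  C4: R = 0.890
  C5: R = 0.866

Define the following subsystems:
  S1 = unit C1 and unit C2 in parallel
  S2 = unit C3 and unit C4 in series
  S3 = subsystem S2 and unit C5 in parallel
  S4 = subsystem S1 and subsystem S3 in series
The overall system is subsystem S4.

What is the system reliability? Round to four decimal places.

0.9236

Parallel (C1 and C2): 1 − (1 − 0.840000)(1 − 0.730000) = 0.956800
Series (C3 and C4): 0.833000 × 0.890000 = 0.741370
Parallel ([0.741370] and C5): 1 − (1 − 0.741370)(1 − 0.866000) = 0.965344
Series ([0.956800] and [0.965344]): 0.956800 × 0.965344 = 0.9236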